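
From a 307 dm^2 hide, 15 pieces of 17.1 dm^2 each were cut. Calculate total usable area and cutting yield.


Usable area = 256.5 dm^2
Yield = 83.6%


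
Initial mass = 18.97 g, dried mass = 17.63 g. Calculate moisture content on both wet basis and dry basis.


Wet basis = 7.1%
Dry basis = 7.6%

Moisture lost = 18.97 - 17.63 = 1.34 g
Wet basis MC = 1.34 / 18.97 x 100 = 7.1%
Dry basis MC = 1.34 / 17.63 x 100 = 7.6%


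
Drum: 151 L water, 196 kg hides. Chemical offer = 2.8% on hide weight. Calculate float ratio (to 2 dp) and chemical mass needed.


Float ratio = 151 / 196 = 0.77
Chemical = 196 x 2.8 / 100 = 5.488 kg


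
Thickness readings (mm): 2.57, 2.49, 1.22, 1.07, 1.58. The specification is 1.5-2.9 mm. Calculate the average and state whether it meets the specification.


Average = 1.79 mm
Within specification: Yes


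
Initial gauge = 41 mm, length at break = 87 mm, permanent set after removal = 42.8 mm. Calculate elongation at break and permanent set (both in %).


Elongation at break = (87 - 41) / 41 x 100 = 112.2%
Permanent set = (42.8 - 41) / 41 x 100 = 4.4%


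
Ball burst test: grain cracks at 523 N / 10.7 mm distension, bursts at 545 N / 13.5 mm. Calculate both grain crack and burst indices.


Crack index = 48.9 N/mm
Burst index = 40.4 N/mm

Crack index = 523 / 10.7 = 48.9 N/mm
Burst index = 545 / 13.5 = 40.4 N/mm


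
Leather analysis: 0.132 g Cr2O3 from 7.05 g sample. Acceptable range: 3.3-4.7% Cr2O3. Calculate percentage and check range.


Cr2O3% = 0.132 / 7.05 x 100 = 1.87%
Acceptable range: 3.3 to 4.7%
Within range: No


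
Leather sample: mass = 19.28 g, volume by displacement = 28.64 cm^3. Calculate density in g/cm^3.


Density = mass / volume
Density = 19.28 / 28.64 = 0.673 g/cm^3


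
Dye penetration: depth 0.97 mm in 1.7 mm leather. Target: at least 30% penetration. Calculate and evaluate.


Penetration = 0.97 / 1.7 x 100 = 57.1%
Target: 30%
Meets target: Yes


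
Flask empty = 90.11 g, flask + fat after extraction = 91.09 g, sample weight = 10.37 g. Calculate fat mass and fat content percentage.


Fat mass = 91.09 - 90.11 = 0.98 g
Fat% = 0.98 / 10.37 x 100 = 9.5%


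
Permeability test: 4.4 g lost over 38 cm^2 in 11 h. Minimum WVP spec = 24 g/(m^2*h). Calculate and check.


WVP = 4.4 / (38 x 11) x 10000 = 105.26 g/(m^2*h)
Minimum: 24 g/(m^2*h)
Meets spec: Yes


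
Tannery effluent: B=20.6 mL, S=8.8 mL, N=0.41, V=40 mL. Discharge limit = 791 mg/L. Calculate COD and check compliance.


COD = (20.6 - 8.8) x 0.41 x 8000 / 40 = 967.6 mg/L
Limit: 791 mg/L
Compliant: No


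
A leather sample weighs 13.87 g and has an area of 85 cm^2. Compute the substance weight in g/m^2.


1631.8 g/m^2

Substance weight = mass / area x 10000
SW = 13.87 / 85 x 10000
SW = 1631.8 g/m^2


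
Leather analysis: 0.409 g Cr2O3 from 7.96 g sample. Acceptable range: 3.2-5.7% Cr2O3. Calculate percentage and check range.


Cr2O3% = 0.409 / 7.96 x 100 = 5.14%
Acceptable range: 3.2 to 5.7%
Within range: Yes


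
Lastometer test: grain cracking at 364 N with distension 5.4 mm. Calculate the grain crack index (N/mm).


Grain crack index = force / distension
Index = 364 / 5.4 = 67.4 N/mm


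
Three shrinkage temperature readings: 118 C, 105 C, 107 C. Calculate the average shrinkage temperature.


Average = (118 + 105 + 107) / 3
Average = 330 / 3 = 110.0 C


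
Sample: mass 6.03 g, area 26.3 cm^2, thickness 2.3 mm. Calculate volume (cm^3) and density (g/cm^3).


Thickness in cm = 2.3 / 10 = 0.23 cm
Volume = 26.3 x 0.23 = 6.049 cm^3
Density = 6.03 / 6.049 = 0.997 g/cm^3


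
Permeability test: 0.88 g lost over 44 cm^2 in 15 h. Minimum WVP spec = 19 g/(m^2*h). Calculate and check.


WVP = 0.88 / (44 x 15) x 10000 = 13.33 g/(m^2*h)
Minimum: 19 g/(m^2*h)
Meets spec: No


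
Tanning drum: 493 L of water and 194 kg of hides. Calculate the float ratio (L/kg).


2.5


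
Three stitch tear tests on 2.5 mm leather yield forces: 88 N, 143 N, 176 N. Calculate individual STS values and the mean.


STS1 = 35.2 N/mm
STS2 = 57.2 N/mm
STS3 = 70.4 N/mm
Mean = 54.3 N/mm

STS1 = 88 / 2.5 = 35.2 N/mm
STS2 = 143 / 2.5 = 57.2 N/mm
STS3 = 176 / 2.5 = 70.4 N/mm
Mean = (35.2 + 57.2 + 70.4) / 3 = 54.3 N/mm


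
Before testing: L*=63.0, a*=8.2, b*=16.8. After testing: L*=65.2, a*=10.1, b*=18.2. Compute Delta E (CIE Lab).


dL = 65.2 - 63.0 = 2.2
da = 10.1 - 8.2 = 1.9
db = 18.2 - 16.8 = 1.4
dE = sqrt((2.2)^2 + (1.9)^2 + (1.4)^2) = 3.23


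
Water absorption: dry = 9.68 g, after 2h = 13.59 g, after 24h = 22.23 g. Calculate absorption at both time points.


2h absorption = 40.4%
24h absorption = 129.6%

WA (2h) = (13.59 - 9.68) / 9.68 x 100 = 40.4%
WA (24h) = (22.23 - 9.68) / 9.68 x 100 = 129.6%


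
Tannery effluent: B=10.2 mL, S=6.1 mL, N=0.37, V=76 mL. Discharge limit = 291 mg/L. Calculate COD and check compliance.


COD = 159.7 mg/L
Compliant: Yes

COD = (10.2 - 6.1) x 0.37 x 8000 / 76 = 159.7 mg/L
Limit: 291 mg/L
Compliant: Yes


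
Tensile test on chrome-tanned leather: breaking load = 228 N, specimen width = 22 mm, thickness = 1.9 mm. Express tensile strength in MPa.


Cross-section = 22 x 1.9 = 41.8 mm^2
TS = 228 / 41.8 = 5.45 MPa
(1 N/mm^2 = 1 MPa)


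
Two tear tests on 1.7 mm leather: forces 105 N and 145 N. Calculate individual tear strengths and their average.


Tear 1 = 61.8 N/mm
Tear 2 = 85.3 N/mm
Average = 73.6 N/mm

Tear 1 = 105 / 1.7 = 61.8 N/mm
Tear 2 = 145 / 1.7 = 85.3 N/mm
Average = (61.8 + 85.3) / 2 = 73.6 N/mm


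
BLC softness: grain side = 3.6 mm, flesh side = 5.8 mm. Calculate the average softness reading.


4.70 mm


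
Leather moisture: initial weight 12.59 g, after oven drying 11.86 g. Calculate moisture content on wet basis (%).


Moisture = 12.59 - 11.86 = 0.73 g
MC = 0.73 / 12.59 x 100 = 5.8%


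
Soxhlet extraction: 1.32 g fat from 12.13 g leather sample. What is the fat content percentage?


Fat content = 1.32 / 12.13 x 100
Fat = 10.9%


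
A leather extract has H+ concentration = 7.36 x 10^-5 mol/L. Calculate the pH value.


pH = -log10[H+]
pH = -log10(7.36 x 10^-5) = 4.13


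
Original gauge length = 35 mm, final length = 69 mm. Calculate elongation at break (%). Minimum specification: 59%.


Elongation = 97.1%
Meets spec: Yes


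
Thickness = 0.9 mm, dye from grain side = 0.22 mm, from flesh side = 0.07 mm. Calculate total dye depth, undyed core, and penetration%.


Total dyed = 0.29 mm
Undyed core = 0.61 mm
Penetration = 32.2%

Total dyed = 0.22 + 0.07 = 0.29 mm
Undyed core = 0.9 - 0.29 = 0.61 mm
Penetration = 0.29 / 0.9 x 100 = 32.2%


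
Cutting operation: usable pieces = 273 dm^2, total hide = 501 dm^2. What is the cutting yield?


Yield = usable / total x 100
Yield = 273 / 501 x 100 = 54.5%


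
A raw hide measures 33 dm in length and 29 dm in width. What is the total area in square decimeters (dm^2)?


Area = length x width
Area = 33 x 29 = 957 dm^2


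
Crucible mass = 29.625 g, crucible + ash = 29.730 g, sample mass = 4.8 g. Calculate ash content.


Ash mass = 29.730 - 29.625 = 0.105 g
Ash% = 0.105 / 4.8 x 100 = 2.19%


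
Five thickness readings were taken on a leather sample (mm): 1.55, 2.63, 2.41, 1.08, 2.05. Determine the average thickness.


1.94 mm


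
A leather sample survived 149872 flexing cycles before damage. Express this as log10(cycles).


5.18

log10(149872) = 5.18


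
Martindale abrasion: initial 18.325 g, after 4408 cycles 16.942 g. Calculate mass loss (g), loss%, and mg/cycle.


Mass loss = 1.383 g
Loss = 7.55%
Rate = 0.314 mg/cycle


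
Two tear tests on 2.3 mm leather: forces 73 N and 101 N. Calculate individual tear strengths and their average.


Tear 1 = 31.7 N/mm
Tear 2 = 43.9 N/mm
Average = 37.8 N/mm

Tear 1 = 73 / 2.3 = 31.7 N/mm
Tear 2 = 101 / 2.3 = 43.9 N/mm
Average = (31.7 + 43.9) / 2 = 37.8 N/mm


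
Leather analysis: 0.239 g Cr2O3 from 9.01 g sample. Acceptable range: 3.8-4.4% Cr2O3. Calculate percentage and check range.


Cr2O3% = 0.239 / 9.01 x 100 = 2.65%
Acceptable range: 3.8 to 4.4%
Within range: No


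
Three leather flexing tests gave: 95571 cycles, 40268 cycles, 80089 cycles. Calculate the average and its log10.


Average = 71976 cycles
log10 = 4.86


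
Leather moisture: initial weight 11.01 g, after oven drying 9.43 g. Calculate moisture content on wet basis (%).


Moisture = 11.01 - 9.43 = 1.58 g
MC = 1.58 / 11.01 x 100 = 14.4%


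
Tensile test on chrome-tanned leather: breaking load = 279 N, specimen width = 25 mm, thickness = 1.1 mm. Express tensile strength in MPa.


10.15 MPa


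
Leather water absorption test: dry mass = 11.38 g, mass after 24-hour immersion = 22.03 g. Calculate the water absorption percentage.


Water absorbed = 22.03 - 11.38 = 10.65 g
WA% = 10.65 / 11.38 x 100 = 93.6%


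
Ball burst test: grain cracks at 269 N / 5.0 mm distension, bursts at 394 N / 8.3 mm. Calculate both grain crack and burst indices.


Crack index = 53.8 N/mm
Burst index = 47.5 N/mm

Crack index = 269 / 5.0 = 53.8 N/mm
Burst index = 394 / 8.3 = 47.5 N/mm


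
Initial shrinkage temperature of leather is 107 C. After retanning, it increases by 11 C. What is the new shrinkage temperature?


118 C


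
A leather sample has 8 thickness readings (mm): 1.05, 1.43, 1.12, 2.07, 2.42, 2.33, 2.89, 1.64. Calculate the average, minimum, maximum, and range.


Sum = 14.95
Average = 14.95 / 8 = 1.87 mm
Minimum = 1.05 mm
Maximum = 2.89 mm
Range = 2.89 - 1.05 = 1.84 mm


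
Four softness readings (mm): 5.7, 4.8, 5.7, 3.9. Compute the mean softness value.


5.03 mm

Sum = 5.7 + 4.8 + 5.7 + 3.9
Mean = 20.1 / 4 = 5.03 mm


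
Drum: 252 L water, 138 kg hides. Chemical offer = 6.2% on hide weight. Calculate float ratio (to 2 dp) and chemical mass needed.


Float ratio = 1.83
Chemical needed = 8.556 kg


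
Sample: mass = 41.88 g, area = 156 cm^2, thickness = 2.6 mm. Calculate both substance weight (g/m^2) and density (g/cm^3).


SW = 41.88 / 156 x 10000 = 2684.6 g/m^2
Volume = 156 x 2.6 / 10 = 40.56 cm^3
Density = 41.88 / 40.56 = 1.033 g/cm^3


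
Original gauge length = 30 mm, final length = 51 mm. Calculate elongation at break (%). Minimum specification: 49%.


Elongation = 70.0%
Meets spec: Yes


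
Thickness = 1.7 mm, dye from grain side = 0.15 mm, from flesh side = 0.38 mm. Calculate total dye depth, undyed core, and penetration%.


Total dyed = 0.53 mm
Undyed core = 1.17 mm
Penetration = 31.2%


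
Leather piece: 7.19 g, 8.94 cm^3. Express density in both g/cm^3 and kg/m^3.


Density = 7.19 / 8.94 = 0.804 g/cm^3
Convert: 0.804 x 1000 = 804 kg/m^3


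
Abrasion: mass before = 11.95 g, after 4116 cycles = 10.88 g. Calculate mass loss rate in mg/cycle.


0.260 mg/cycle

Mass loss = 11.95 - 10.88 = 1.070 g
Rate = 1.070 / 4116 x 1000 = 0.260 mg/cycle


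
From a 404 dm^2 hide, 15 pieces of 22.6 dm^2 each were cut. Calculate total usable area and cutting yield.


Usable area = 339.0 dm^2
Yield = 83.9%

Total usable = 15 x 22.6 = 339.0 dm^2
Yield = 339.0 / 404 x 100 = 83.9%


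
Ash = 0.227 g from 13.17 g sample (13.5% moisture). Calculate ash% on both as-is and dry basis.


As-is ash = 1.72%
Dry-basis ash = 1.99%

As-is ash% = 0.227 / 13.17 x 100 = 1.72%
Dry mass = 13.17 x (100 - 13.5) / 100 = 11.39205 g
Dry-basis ash% = 0.227 / 11.39205 x 100 = 1.99%


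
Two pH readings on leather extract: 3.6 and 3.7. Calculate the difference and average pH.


Difference = 0.1
Average pH = 3.65

Difference = |3.6 - 3.7| = 0.1
Average = (3.6 + 3.7) / 2 = 3.65


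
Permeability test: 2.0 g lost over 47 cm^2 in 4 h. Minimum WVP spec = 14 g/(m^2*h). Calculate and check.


WVP = 106.38 g/(m^2*h)
Meets specification: Yes

WVP = 2.0 / (47 x 4) x 10000 = 106.38 g/(m^2*h)
Minimum: 14 g/(m^2*h)
Meets spec: Yes


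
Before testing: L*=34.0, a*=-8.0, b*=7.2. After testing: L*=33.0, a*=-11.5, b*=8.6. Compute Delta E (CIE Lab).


dL = 33.0 - 34.0 = -1.0
da = -11.5 - (-8.0) = -3.5
db = 8.6 - 7.2 = 1.4
dE = sqrt((-1.0)^2 + (-3.5)^2 + (1.4)^2) = 3.90


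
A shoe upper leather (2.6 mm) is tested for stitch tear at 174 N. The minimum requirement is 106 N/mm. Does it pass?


STS = 66.9 N/mm
Passes: No


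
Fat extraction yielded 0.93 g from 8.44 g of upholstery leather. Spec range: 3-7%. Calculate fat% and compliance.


Fat% = 0.93 / 8.44 x 100 = 11.0%
Spec range: 3-7%
Compliant: No


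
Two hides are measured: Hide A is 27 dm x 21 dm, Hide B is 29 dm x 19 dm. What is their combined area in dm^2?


Hide A area = 27 x 21 = 567 dm^2
Hide B area = 29 x 19 = 551 dm^2
Total = 567 + 551 = 1118 dm^2


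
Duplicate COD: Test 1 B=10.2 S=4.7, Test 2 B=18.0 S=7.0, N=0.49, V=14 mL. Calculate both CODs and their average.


COD1 = 1540.0 mg/L
COD2 = 3080.0 mg/L
Average = 2310.0 mg/L


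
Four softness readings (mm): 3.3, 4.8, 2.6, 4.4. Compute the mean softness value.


3.78 mm

Sum = 3.3 + 4.8 + 2.6 + 4.4
Mean = 15.1 / 4 = 3.78 mm


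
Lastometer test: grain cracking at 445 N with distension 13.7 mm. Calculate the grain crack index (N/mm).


32.5 N/mm


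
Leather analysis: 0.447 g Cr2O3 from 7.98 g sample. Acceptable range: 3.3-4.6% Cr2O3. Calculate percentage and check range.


Cr2O3 = 5.60%
Within range: No

Cr2O3% = 0.447 / 7.98 x 100 = 5.60%
Acceptable range: 3.3 to 4.6%
Within range: No


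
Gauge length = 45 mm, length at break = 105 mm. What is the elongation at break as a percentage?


Extension = 105 - 45 = 60 mm
Elongation = 60 / 45 x 100 = 133.3%


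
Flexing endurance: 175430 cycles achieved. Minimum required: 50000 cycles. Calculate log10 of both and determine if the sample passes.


log10(175430) = 5.24
log10(50000) = 4.70
Passes: Yes


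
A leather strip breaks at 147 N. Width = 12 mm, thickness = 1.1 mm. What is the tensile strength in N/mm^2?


Cross-sectional area = 12 x 1.1 = 13.2 mm^2
Tensile strength = 147 / 13.2 = 11.14 N/mm^2


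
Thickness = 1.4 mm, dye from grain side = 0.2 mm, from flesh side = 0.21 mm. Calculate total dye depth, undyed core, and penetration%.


Total dyed = 0.2 + 0.21 = 0.41 mm
Undyed core = 1.4 - 0.41 = 0.99 mm
Penetration = 0.41 / 1.4 x 100 = 29.3%


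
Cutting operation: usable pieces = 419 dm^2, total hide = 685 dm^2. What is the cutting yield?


Yield = usable / total x 100
Yield = 419 / 685 x 100 = 61.2%


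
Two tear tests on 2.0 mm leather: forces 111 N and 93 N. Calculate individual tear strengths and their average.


Tear 1 = 55.5 N/mm
Tear 2 = 46.5 N/mm
Average = 51.0 N/mm

Tear 1 = 111 / 2.0 = 55.5 N/mm
Tear 2 = 93 / 2.0 = 46.5 N/mm
Average = (55.5 + 46.5) / 2 = 51.0 N/mm


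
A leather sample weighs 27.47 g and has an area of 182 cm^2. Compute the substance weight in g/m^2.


1509.3 g/m^2

Substance weight = mass / area x 10000
SW = 27.47 / 182 x 10000
SW = 1509.3 g/m^2


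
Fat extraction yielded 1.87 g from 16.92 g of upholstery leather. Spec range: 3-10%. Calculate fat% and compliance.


Fat content = 11.1%
Compliant: No


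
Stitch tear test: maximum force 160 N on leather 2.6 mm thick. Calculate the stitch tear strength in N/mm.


61.5 N/mm

Stitch tear strength = force / thickness
STS = 160 / 2.6 = 61.5 N/mm


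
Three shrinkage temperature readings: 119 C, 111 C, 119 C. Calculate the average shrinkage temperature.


116.3 C

Average = (119 + 111 + 119) / 3
Average = 349 / 3 = 116.3 C


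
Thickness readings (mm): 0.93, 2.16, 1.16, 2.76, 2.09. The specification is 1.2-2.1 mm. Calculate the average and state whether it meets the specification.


Average = 1.82 mm
Within specification: Yes

Sum = 9.10
Average = 9.10 / 5 = 1.82 mm
Specification range: 1.2 to 2.1 mm
Within spec: Yes


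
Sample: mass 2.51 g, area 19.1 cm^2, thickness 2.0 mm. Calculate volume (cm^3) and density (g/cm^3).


Thickness in cm = 2.0 / 10 = 0.20 cm
Volume = 19.1 x 0.20 = 3.820 cm^3
Density = 2.51 / 3.820 = 0.657 g/cm^3


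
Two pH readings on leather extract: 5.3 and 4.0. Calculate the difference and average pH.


Difference = 1.3
Average pH = 4.65


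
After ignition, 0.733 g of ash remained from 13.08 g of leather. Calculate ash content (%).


5.60%

Ash% = 0.733 / 13.08 x 100
Ash% = 5.60%


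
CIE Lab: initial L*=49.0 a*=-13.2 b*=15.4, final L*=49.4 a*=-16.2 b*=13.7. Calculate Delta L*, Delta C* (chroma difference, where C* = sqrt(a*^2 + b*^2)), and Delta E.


Delta L* = 0.4
Delta C* = 0.93
Delta E = 3.47

Delta L* = 49.4 - 49.0 = 0.4
C1* = sqrt((-13.2)^2 + (15.4)^2) = 20.283
C2* = sqrt((-16.2)^2 + (13.7)^2) = 21.216
Delta C* = 21.216 - 20.283 = 0.93
Delta E = sqrt((0.4)^2 + (-3.0)^2 + (-1.7)^2) = 3.47


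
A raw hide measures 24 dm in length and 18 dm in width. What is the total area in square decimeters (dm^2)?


Area = length x width
Area = 24 x 18 = 432 dm^2


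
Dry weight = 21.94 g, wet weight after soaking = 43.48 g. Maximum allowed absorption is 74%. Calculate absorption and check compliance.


Absorption = 98.2%
Compliant: No


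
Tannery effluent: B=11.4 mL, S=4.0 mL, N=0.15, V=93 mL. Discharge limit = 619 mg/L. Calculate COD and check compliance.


COD = 95.5 mg/L
Compliant: Yes


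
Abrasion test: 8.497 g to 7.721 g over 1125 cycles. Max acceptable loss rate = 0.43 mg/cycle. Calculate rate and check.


Rate = 0.690 mg/cycle
Passes: No

Loss = 8.497 - 7.721 = 0.776 g
Rate = 0.776 g / 1125 cycles x 1000 = 0.690 mg/cycle
Max = 0.43 mg/cycle
Passes: No


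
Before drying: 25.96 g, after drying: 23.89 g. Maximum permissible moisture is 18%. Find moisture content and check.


MC = (25.96 - 23.89) / 25.96 x 100 = 8.0%
Maximum: 18%
Acceptable: Yes


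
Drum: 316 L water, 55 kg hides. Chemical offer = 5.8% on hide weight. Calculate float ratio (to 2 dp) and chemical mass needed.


Float ratio = 316 / 55 = 5.75
Chemical = 55 x 5.8 / 100 = 3.19 kg


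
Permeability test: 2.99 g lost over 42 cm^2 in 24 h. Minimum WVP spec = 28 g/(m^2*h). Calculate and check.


WVP = 2.99 / (42 x 24) x 10000 = 29.66 g/(m^2*h)
Minimum: 28 g/(m^2*h)
Meets spec: Yes


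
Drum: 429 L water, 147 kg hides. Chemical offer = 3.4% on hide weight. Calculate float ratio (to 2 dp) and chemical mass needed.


Float ratio = 429 / 147 = 2.92
Chemical = 147 x 3.4 / 100 = 4.998 kg


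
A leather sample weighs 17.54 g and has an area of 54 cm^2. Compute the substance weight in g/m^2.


3248.1 g/m^2


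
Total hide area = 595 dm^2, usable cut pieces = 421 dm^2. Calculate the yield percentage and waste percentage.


Yield = 421 / 595 x 100 = 70.8%
Waste = 595 - 421 = 174 dm^2
Waste% = 100 - 70.8 = 29.2%


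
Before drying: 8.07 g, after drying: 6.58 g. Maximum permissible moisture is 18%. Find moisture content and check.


Moisture content = 18.5%
Acceptable: No

MC = (8.07 - 6.58) / 8.07 x 100 = 18.5%
Maximum: 18%
Acceptable: No


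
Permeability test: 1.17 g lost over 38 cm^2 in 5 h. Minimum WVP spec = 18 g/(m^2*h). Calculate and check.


WVP = 1.17 / (38 x 5) x 10000 = 61.58 g/(m^2*h)
Minimum: 18 g/(m^2*h)
Meets spec: Yes


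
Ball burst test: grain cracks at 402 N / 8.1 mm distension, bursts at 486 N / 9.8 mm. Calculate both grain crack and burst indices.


Crack index = 402 / 8.1 = 49.6 N/mm
Burst index = 486 / 9.8 = 49.6 N/mm


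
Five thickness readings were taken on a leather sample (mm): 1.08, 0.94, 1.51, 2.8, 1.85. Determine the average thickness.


1.64 mm


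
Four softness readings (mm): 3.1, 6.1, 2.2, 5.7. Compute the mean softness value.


4.28 mm

Sum = 3.1 + 6.1 + 2.2 + 5.7
Mean = 17.1 / 4 = 4.28 mm


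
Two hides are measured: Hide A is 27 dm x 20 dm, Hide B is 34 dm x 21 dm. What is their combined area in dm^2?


Hide A area = 27 x 20 = 540 dm^2
Hide B area = 34 x 21 = 714 dm^2
Total = 540 + 714 = 1254 dm^2


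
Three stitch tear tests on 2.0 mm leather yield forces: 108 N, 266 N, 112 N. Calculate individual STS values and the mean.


STS1 = 54.0 N/mm
STS2 = 133.0 N/mm
STS3 = 56.0 N/mm
Mean = 81.0 N/mm

STS1 = 108 / 2.0 = 54.0 N/mm
STS2 = 266 / 2.0 = 133.0 N/mm
STS3 = 112 / 2.0 = 56.0 N/mm
Mean = (54.0 + 133.0 + 56.0) / 3 = 81.0 N/mm


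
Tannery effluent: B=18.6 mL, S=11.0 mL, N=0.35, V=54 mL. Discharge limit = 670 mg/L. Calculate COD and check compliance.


COD = (18.6 - 11.0) x 0.35 x 8000 / 54 = 394.1 mg/L
Limit: 670 mg/L
Compliant: Yes


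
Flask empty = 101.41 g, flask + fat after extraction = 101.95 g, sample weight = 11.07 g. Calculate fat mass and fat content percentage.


Fat mass = 0.54 g
Fat content = 4.9%


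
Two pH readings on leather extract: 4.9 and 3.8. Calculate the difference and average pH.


Difference = |4.9 - 3.8| = 1.1
Average = (4.9 + 3.8) / 2 = 4.35


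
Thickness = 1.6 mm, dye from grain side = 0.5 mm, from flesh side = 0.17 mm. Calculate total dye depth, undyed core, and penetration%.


Total dyed = 0.5 + 0.17 = 0.67 mm
Undyed core = 1.6 - 0.67 = 0.93 mm
Penetration = 0.67 / 1.6 x 100 = 41.9%


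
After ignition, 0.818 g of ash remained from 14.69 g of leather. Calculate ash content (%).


5.57%

Ash% = 0.818 / 14.69 x 100
Ash% = 5.57%


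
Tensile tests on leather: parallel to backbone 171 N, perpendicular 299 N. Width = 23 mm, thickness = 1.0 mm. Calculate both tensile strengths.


Parallel = 7.43 N/mm^2
Perpendicular = 13.00 N/mm^2


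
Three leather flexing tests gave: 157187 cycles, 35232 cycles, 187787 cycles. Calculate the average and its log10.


Average = (157187 + 35232 + 187787) / 3 = 126735 cycles
log10(126735) = 5.10


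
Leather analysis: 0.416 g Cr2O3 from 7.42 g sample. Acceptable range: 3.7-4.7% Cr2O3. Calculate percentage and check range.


Cr2O3% = 0.416 / 7.42 x 100 = 5.61%
Acceptable range: 3.7 to 4.7%
Within range: No


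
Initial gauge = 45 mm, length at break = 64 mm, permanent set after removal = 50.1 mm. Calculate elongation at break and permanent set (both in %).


Elongation at break = 42.2%
Permanent set = 11.3%

Elongation at break = (64 - 45) / 45 x 100 = 42.2%
Permanent set = (50.1 - 45) / 45 x 100 = 11.3%


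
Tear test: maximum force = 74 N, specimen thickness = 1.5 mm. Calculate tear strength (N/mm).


49.3 N/mm


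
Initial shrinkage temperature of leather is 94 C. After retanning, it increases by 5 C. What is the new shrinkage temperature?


99 C

New Ts = 94 + 5 = 99 C


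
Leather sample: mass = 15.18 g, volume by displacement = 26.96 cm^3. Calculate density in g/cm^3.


Density = mass / volume
Density = 15.18 / 26.96 = 0.563 g/cm^3


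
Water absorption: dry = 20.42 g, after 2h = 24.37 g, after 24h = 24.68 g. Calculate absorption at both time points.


2h absorption = 19.3%
24h absorption = 20.9%

WA (2h) = (24.37 - 20.42) / 20.42 x 100 = 19.3%
WA (24h) = (24.68 - 20.42) / 20.42 x 100 = 20.9%


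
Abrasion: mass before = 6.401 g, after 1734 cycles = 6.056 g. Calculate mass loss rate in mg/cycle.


Mass loss = 6.401 - 6.056 = 0.345 g
Rate = 0.345 / 1734 x 1000 = 0.199 mg/cycle


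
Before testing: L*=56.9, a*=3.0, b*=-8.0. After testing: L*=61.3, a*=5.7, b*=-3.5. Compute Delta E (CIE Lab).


dL = 61.3 - 56.9 = 4.4
da = 5.7 - 3.0 = 2.7
db = -3.5 - (-8.0) = 4.5
dE = sqrt((4.4)^2 + (2.7)^2 + (4.5)^2) = 6.85


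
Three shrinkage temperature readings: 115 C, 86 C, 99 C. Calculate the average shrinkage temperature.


Average = (115 + 86 + 99) / 3
Average = 300 / 3 = 100.0 C


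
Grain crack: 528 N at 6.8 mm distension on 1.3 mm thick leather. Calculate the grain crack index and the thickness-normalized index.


Crack index = 528 / 6.8 = 77.6 N/mm
Normalized = 77.6 / 1.3 = 59.7 N/mm per mm


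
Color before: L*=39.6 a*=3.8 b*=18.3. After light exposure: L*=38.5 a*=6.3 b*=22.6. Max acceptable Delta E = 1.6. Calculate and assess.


Delta E = 5.09
Passes: No

dL = -1.1, da = 2.5, db = 4.3
dE = sqrt((-1.1)^2 + (2.5)^2 + (4.3)^2) = 5.09
Max = 1.6
Passes: No


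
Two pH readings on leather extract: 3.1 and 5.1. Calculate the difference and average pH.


Difference = |3.1 - 5.1| = 2.0
Average = (3.1 + 5.1) / 2 = 4.10


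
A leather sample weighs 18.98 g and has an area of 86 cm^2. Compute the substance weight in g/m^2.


Substance weight = mass / area x 10000
SW = 18.98 / 86 x 10000
SW = 2207.0 g/m^2


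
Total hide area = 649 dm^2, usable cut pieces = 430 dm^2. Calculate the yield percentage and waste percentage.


Yield = 66.3%
Waste = 33.7%

Yield = 430 / 649 x 100 = 66.3%
Waste = 649 - 430 = 219 dm^2
Waste% = 100 - 66.3 = 33.7%


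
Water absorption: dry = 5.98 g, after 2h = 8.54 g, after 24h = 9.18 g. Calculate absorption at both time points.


2h absorption = 42.8%
24h absorption = 53.5%


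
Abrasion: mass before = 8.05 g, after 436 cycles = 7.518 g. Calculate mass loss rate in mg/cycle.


1.220 mg/cycle

Mass loss = 8.05 - 7.518 = 0.532 g
Rate = 0.532 / 436 x 1000 = 1.220 mg/cycle


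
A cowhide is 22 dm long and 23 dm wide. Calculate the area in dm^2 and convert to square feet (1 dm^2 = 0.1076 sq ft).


Area = 22 x 23 = 506 dm^2
Conversion: 506 x 0.1076 = 54.45 sq ft


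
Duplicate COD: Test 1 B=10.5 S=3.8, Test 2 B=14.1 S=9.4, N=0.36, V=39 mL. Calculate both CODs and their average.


COD1 = 494.8 mg/L
COD2 = 347.1 mg/L
Average = 421.0 mg/L

COD1 = (10.5 - 3.8) x 0.36 x 8000 / 39 = 494.8 mg/L
COD2 = (14.1 - 9.4) x 0.36 x 8000 / 39 = 347.1 mg/L
Average = (494.8 + 347.1) / 2 = 421.0 mg/L


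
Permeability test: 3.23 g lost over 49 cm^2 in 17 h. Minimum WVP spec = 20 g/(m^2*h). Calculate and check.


WVP = 3.23 / (49 x 17) x 10000 = 38.78 g/(m^2*h)
Minimum: 20 g/(m^2*h)
Meets spec: Yes


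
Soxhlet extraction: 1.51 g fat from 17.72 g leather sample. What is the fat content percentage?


Fat content = 1.51 / 17.72 x 100
Fat = 8.5%


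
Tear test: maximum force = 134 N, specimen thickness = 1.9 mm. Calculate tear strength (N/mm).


70.5 N/mm


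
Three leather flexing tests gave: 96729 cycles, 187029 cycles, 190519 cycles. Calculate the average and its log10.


Average = 158092 cycles
log10 = 5.20

Average = (96729 + 187029 + 190519) / 3 = 158092 cycles
log10(158092) = 5.20


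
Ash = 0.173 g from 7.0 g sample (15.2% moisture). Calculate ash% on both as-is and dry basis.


As-is ash% = 0.173 / 7.0 x 100 = 2.47%
Dry mass = 7.0 x (100 - 15.2) / 100 = 5.936 g
Dry-basis ash% = 0.173 / 5.936 x 100 = 2.91%


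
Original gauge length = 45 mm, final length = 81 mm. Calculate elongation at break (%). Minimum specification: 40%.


Elongation = 80.0%
Meets spec: Yes

Extension = 81 - 45 = 36 mm
Elongation = 36 / 45 x 100 = 80.0%
Minimum required: 40%
Meets specification: Yes


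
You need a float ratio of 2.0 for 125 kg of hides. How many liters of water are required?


250.0 L

Water = hide weight x target ratio
Water = 125 x 2.0 = 250.0 L


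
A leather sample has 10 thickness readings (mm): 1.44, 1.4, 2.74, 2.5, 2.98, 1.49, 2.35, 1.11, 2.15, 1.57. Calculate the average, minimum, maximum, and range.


Average = 1.97 mm
Min = 1.11 mm
Max = 2.98 mm
Range = 1.87 mm

Sum = 19.73
Average = 19.73 / 10 = 1.97 mm
Minimum = 1.11 mm
Maximum = 2.98 mm
Range = 2.98 - 1.11 = 1.87 mm


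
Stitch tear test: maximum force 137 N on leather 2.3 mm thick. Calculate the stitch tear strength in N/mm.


59.6 N/mm


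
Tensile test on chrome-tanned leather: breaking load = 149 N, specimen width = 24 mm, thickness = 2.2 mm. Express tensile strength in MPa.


Cross-section = 24 x 2.2 = 52.8 mm^2
TS = 149 / 52.8 = 2.82 MPa
(1 N/mm^2 = 1 MPa)


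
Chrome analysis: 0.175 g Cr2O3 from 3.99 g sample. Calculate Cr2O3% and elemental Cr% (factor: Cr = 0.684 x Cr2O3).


Cr2O3% = 0.175 / 3.99 x 100 = 4.39%
Cr% = 4.39 x 0.684 = 3.00%


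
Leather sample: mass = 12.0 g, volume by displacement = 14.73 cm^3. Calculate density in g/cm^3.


0.815 g/cm^3


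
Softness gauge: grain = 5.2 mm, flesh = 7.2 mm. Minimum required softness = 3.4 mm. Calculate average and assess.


Average = (5.2 + 7.2) / 2 = 6.20 mm
Minimum = 3.4 mm
Meets requirement: Yes


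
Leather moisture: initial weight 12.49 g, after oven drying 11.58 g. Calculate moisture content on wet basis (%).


7.3%

Moisture = 12.49 - 11.58 = 0.91 g
MC = 0.91 / 12.49 x 100 = 7.3%


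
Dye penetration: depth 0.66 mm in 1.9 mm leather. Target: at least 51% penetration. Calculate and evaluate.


Penetration = 0.66 / 1.9 x 100 = 34.7%
Target: 51%
Meets target: No


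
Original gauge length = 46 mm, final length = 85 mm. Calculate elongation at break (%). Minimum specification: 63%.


Extension = 85 - 46 = 39 mm
Elongation = 39 / 46 x 100 = 84.8%
Minimum required: 63%
Meets specification: Yes


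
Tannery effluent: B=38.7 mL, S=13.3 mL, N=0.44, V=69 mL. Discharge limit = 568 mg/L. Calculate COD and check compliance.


COD = (38.7 - 13.3) x 0.44 x 8000 / 69 = 1295.8 mg/L
Limit: 568 mg/L
Compliant: No


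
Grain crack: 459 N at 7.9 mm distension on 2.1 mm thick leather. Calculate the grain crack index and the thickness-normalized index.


Crack index = 58.1 N/mm
Normalized index = 27.7 N/mm per mm

Crack index = 459 / 7.9 = 58.1 N/mm
Normalized = 58.1 / 2.1 = 27.7 N/mm per mm


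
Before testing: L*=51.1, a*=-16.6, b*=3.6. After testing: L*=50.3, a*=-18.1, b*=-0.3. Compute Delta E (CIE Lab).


Delta E = 4.25

dL = 50.3 - 51.1 = -0.8
da = -18.1 - (-16.6) = -1.5
db = -0.3 - 3.6 = -3.9
dE = sqrt((-0.8)^2 + (-1.5)^2 + (-3.9)^2) = 4.25


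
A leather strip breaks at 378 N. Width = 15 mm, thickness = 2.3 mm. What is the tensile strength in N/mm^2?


Cross-sectional area = 15 x 2.3 = 34.5 mm^2
Tensile strength = 378 / 34.5 = 10.96 N/mm^2


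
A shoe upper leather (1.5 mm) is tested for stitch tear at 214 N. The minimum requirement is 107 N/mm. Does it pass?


STS = 142.7 N/mm
Passes: Yes

STS = 214 / 1.5 = 142.7 N/mm
Minimum required: 107 N/mm
Passes: Yes


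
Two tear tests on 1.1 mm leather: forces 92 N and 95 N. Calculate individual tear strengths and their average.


Tear 1 = 83.6 N/mm
Tear 2 = 86.4 N/mm
Average = 85.0 N/mm


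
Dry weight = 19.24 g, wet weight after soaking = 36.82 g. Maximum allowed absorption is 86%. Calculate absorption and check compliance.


Absorption = 91.4%
Compliant: No


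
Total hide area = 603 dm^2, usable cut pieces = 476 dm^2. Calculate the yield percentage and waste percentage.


Yield = 476 / 603 x 100 = 78.9%
Waste = 603 - 476 = 127 dm^2
Waste% = 100 - 78.9 = 21.1%


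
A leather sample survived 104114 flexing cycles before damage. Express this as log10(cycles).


5.02


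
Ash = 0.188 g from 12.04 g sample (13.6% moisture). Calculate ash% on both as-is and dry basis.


As-is ash% = 0.188 / 12.04 x 100 = 1.56%
Dry mass = 12.04 x (100 - 13.6) / 100 = 10.40256 g
Dry-basis ash% = 0.188 / 10.40256 x 100 = 1.81%


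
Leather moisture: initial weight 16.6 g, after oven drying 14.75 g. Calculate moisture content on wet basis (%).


Moisture = 16.6 - 14.75 = 1.85 g
MC = 1.85 / 16.6 x 100 = 11.1%


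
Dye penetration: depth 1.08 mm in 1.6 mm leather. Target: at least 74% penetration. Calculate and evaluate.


Penetration = 67.5%
Meets target: No


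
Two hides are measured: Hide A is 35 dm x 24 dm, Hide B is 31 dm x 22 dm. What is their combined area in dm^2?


1522 dm^2

Hide A area = 35 x 24 = 840 dm^2
Hide B area = 31 x 22 = 682 dm^2
Total = 840 + 682 = 1522 dm^2


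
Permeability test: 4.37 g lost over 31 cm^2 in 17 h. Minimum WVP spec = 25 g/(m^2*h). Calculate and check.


WVP = 4.37 / (31 x 17) x 10000 = 82.92 g/(m^2*h)
Minimum: 25 g/(m^2*h)
Meets spec: Yes


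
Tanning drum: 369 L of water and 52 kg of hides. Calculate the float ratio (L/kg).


Float ratio = water / hide weight
Ratio = 369 / 52 = 7.1


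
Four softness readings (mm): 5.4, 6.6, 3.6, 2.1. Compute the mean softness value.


Sum = 5.4 + 6.6 + 3.6 + 2.1
Mean = 17.7 / 4 = 4.43 mm


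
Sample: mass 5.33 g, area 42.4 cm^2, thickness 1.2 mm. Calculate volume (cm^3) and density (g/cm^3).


Volume = 5.088 cm^3
Density = 1.048 g/cm^3

Thickness in cm = 1.2 / 10 = 0.12 cm
Volume = 42.4 x 0.12 = 5.088 cm^3
Density = 5.33 / 5.088 = 1.048 g/cm^3


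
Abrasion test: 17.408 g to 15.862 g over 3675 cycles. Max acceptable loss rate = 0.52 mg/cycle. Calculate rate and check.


Rate = 0.421 mg/cycle
Passes: Yes


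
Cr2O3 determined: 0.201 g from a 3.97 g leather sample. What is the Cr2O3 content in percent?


5.06%


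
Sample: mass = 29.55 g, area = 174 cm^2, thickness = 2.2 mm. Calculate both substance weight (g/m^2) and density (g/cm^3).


SW = 29.55 / 174 x 10000 = 1698.3 g/m^2
Volume = 174 x 2.2 / 10 = 38.28 cm^3
Density = 29.55 / 38.28 = 0.772 g/cm^3


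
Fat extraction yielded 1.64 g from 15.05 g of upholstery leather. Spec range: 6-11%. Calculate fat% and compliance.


Fat% = 1.64 / 15.05 x 100 = 10.9%
Spec range: 6-11%
Compliant: Yes


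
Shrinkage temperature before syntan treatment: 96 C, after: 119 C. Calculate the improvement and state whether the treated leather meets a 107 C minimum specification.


Improvement = 23 C
Meets 107 C spec: Yes


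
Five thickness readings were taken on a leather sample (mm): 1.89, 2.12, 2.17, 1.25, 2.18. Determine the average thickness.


1.92 mm

Sum = 1.89 + 2.12 + 2.17 + 1.25 + 2.18 = 9.61
Average = 9.61 / 5 = 1.92 mm


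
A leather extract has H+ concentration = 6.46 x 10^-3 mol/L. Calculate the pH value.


pH = 2.19


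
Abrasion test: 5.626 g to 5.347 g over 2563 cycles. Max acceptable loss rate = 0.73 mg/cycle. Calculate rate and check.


Loss = 5.626 - 5.347 = 0.279 g
Rate = 0.279 g / 2563 cycles x 1000 = 0.109 mg/cycle
Max = 0.73 mg/cycle
Passes: Yes


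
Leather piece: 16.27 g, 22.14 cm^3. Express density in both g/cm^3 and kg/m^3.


Density = 16.27 / 22.14 = 0.735 g/cm^3
Convert: 0.735 x 1000 = 735 kg/m^3


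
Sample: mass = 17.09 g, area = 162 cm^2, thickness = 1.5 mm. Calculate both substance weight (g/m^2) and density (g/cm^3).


SW = 17.09 / 162 x 10000 = 1054.9 g/m^2
Volume = 162 x 1.5 / 10 = 24.30 cm^3
Density = 17.09 / 24.30 = 0.703 g/cm^3


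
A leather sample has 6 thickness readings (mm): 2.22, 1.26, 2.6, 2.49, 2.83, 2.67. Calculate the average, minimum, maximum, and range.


Sum = 14.07
Average = 14.07 / 6 = 2.35 mm
Minimum = 1.26 mm
Maximum = 2.83 mm
Range = 2.83 - 1.26 = 1.57 mm


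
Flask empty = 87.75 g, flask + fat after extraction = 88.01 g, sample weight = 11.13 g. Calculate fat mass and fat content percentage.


Fat mass = 0.26 g
Fat content = 2.3%

Fat mass = 88.01 - 87.75 = 0.26 g
Fat% = 0.26 / 11.13 x 100 = 2.3%


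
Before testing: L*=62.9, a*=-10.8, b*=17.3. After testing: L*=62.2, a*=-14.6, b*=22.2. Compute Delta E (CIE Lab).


Delta E = 6.24


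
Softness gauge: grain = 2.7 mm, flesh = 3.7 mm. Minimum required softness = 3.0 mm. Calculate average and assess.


Average softness = 3.20 mm
Meets requirement: Yes

Average = (2.7 + 3.7) / 2 = 3.20 mm
Minimum = 3.0 mm
Meets requirement: Yes


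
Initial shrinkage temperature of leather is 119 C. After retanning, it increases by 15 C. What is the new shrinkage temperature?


134 C


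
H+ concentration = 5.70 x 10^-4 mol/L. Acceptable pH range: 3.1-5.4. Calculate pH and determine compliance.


pH = 3.24
Compliant: Yes


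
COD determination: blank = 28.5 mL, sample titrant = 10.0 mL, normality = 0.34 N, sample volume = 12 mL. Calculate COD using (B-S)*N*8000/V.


COD = (28.5 - 10.0) x 0.34 x 8000 / 12
COD = 18.5 x 0.34 x 8000 / 12
COD = 4193.3 mg/L


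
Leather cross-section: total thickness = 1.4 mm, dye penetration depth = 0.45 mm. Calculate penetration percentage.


32.1%


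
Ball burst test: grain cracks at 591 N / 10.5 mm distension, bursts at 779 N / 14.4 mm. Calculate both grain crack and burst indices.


Crack index = 591 / 10.5 = 56.3 N/mm
Burst index = 779 / 14.4 = 54.1 N/mm


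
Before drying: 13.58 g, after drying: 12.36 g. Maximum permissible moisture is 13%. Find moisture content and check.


MC = (13.58 - 12.36) / 13.58 x 100 = 9.0%
Maximum: 13%
Acceptable: Yes


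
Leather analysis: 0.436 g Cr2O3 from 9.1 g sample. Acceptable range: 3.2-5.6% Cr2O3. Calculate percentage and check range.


Cr2O3 = 4.79%
Within range: Yes

Cr2O3% = 0.436 / 9.1 x 100 = 4.79%
Acceptable range: 3.2 to 5.6%
Within range: Yes


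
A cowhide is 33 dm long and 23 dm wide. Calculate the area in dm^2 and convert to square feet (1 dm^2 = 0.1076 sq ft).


Area = 33 x 23 = 759 dm^2
Conversion: 759 x 0.1076 = 81.67 sq ft


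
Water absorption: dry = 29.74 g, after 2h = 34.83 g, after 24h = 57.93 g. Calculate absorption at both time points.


2h absorption = 17.1%
24h absorption = 94.8%


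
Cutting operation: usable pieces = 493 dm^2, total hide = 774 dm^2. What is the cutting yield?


Yield = usable / total x 100
Yield = 493 / 774 x 100 = 63.7%


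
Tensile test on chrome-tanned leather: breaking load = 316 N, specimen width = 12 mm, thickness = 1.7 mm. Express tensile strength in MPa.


Cross-section = 12 x 1.7 = 20.4 mm^2
TS = 316 / 20.4 = 15.49 MPa
(1 N/mm^2 = 1 MPa)


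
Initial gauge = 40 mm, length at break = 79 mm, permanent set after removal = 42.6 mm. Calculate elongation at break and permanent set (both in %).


Elongation at break = 97.5%
Permanent set = 6.5%

Elongation at break = (79 - 40) / 40 x 100 = 97.5%
Permanent set = (42.6 - 40) / 40 x 100 = 6.5%


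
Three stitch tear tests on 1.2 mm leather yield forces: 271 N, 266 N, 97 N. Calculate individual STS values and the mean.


STS1 = 271 / 1.2 = 225.8 N/mm
STS2 = 266 / 1.2 = 221.7 N/mm
STS3 = 97 / 1.2 = 80.8 N/mm
Mean = (225.8 + 221.7 + 80.8) / 3 = 176.1 N/mm


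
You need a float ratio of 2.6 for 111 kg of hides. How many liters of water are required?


Water = hide weight x target ratio
Water = 111 x 2.6 = 288.6 L


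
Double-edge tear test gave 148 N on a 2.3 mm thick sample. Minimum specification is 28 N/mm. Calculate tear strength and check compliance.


Tear strength = 64.3 N/mm
Compliant: Yes


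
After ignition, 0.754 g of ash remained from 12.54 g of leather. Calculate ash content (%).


6.01%


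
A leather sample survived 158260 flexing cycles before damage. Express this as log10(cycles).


log10(158260) = 5.20


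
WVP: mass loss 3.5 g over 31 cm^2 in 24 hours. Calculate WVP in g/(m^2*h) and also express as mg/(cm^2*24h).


WVP = 47.04 g/(m^2*h)
Daily rate = 112.90 mg/(cm^2*24h)


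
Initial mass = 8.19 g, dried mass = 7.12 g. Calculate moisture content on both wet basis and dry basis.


Wet basis = 13.1%
Dry basis = 15.0%


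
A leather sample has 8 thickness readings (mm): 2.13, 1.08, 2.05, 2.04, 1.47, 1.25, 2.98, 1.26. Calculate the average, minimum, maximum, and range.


Sum = 14.26
Average = 14.26 / 8 = 1.78 mm
Minimum = 1.08 mm
Maximum = 2.98 mm
Range = 2.98 - 1.08 = 1.90 mm


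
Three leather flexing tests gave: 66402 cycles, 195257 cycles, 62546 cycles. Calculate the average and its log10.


Average = (66402 + 195257 + 62546) / 3 = 108068 cycles
log10(108068) = 5.03


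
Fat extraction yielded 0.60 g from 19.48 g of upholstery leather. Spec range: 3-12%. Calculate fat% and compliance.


Fat content = 3.1%
Compliant: Yes


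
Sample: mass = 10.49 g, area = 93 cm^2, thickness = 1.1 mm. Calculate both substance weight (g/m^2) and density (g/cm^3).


SW = 10.49 / 93 x 10000 = 1128.0 g/m^2
Volume = 93 x 1.1 / 10 = 10.23 cm^3
Density = 10.49 / 10.23 = 1.025 g/cm^3


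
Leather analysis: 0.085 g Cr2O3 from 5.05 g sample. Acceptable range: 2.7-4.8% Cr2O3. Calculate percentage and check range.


Cr2O3% = 0.085 / 5.05 x 100 = 1.68%
Acceptable range: 2.7 to 4.8%
Within range: No
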